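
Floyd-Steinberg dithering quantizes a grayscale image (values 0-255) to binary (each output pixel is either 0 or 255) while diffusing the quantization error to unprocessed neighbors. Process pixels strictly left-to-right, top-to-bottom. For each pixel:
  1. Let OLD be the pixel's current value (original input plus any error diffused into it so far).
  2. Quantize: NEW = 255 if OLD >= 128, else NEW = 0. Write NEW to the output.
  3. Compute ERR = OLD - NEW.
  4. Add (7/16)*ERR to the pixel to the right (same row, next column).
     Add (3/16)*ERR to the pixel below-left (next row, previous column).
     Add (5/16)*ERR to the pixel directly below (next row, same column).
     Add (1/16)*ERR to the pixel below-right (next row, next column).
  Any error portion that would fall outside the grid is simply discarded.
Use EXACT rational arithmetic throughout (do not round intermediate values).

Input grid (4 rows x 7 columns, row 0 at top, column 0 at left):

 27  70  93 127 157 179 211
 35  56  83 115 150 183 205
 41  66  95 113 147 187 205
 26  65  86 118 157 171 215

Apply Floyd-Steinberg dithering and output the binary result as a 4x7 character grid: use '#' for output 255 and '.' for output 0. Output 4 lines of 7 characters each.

(0,0): OLD=27 → NEW=0, ERR=27
(0,1): OLD=1309/16 → NEW=0, ERR=1309/16
(0,2): OLD=32971/256 → NEW=255, ERR=-32309/256
(0,3): OLD=294029/4096 → NEW=0, ERR=294029/4096
(0,4): OLD=12347355/65536 → NEW=255, ERR=-4364325/65536
(0,5): OLD=157144829/1048576 → NEW=255, ERR=-110242051/1048576
(0,6): OLD=2768298219/16777216 → NEW=255, ERR=-1509891861/16777216
(1,0): OLD=15047/256 → NEW=0, ERR=15047/256
(1,1): OLD=174705/2048 → NEW=0, ERR=174705/2048
(1,2): OLD=6517829/65536 → NEW=0, ERR=6517829/65536
(1,3): OLD=42092321/262144 → NEW=255, ERR=-24754399/262144
(1,4): OLD=1218858499/16777216 → NEW=0, ERR=1218858499/16777216
(1,5): OLD=21594695539/134217728 → NEW=255, ERR=-12630825101/134217728
(1,6): OLD=277311715165/2147483648 → NEW=255, ERR=-270296615075/2147483648
(2,0): OLD=2469483/32768 → NEW=0, ERR=2469483/32768
(2,1): OLD=155137097/1048576 → NEW=255, ERR=-112249783/1048576
(2,2): OLD=1121909531/16777216 → NEW=0, ERR=1121909531/16777216
(2,3): OLD=17795152643/134217728 → NEW=255, ERR=-16430367997/134217728
(2,4): OLD=99427566323/1073741824 → NEW=0, ERR=99427566323/1073741824
(2,5): OLD=6151915037905/34359738368 → NEW=255, ERR=-2609818245935/34359738368
(2,6): OLD=69573993693639/549755813888 → NEW=0, ERR=69573993693639/549755813888
(3,0): OLD=494575547/16777216 → NEW=0, ERR=494575547/16777216
(3,1): OLD=8280227359/134217728 → NEW=0, ERR=8280227359/134217728
(3,2): OLD=111931245133/1073741824 → NEW=0, ERR=111931245133/1073741824
(3,3): OLD=630903367179/4294967296 → NEW=255, ERR=-464313293301/4294967296
(3,4): OLD=64182900022203/549755813888 → NEW=0, ERR=64182900022203/549755813888
(3,5): OLD=1002127821158241/4398046511104 → NEW=255, ERR=-119374039173279/4398046511104
(3,6): OLD=16742564736250687/70368744177664 → NEW=255, ERR=-1201465029053633/70368744177664
Row 0: ..#.###
Row 1: ...#.##
Row 2: .#.#.#.
Row 3: ...#.##

Answer: ..#.###
...#.##
.#.#.#.
...#.##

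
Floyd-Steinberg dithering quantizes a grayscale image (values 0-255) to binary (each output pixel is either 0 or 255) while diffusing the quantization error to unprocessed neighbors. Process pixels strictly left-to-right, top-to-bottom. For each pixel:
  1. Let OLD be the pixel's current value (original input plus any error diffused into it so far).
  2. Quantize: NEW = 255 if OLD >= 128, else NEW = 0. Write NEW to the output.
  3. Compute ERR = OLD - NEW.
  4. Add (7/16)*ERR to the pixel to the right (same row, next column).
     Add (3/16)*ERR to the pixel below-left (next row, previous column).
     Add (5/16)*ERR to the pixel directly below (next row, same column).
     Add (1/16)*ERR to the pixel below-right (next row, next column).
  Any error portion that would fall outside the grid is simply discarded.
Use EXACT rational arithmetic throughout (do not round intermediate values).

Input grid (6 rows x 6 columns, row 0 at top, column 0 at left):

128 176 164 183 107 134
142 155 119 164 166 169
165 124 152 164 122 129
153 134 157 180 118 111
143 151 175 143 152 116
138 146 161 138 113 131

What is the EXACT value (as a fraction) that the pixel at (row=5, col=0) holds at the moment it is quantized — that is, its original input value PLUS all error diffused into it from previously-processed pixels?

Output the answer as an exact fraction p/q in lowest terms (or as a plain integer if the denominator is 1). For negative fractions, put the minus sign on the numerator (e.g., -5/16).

Answer: 67853341083417/549755813888

Derivation:
(0,0): OLD=128 → NEW=255, ERR=-127
(0,1): OLD=1927/16 → NEW=0, ERR=1927/16
(0,2): OLD=55473/256 → NEW=255, ERR=-9807/256
(0,3): OLD=680919/4096 → NEW=255, ERR=-363561/4096
(0,4): OLD=4467425/65536 → NEW=0, ERR=4467425/65536
(0,5): OLD=171781159/1048576 → NEW=255, ERR=-95605721/1048576
(1,0): OLD=31973/256 → NEW=0, ERR=31973/256
(1,1): OLD=475459/2048 → NEW=255, ERR=-46781/2048
(1,2): OLD=5761919/65536 → NEW=0, ERR=5761919/65536
(1,3): OLD=48526675/262144 → NEW=255, ERR=-18320045/262144
(1,4): OLD=2249561817/16777216 → NEW=255, ERR=-2028628263/16777216
(1,5): OLD=24660397343/268435456 → NEW=0, ERR=24660397343/268435456
(2,0): OLD=6545297/32768 → NEW=255, ERR=-1810543/32768
(2,1): OLD=122661707/1048576 → NEW=0, ERR=122661707/1048576
(2,2): OLD=3625929889/16777216 → NEW=255, ERR=-652260191/16777216
(2,3): OLD=14492172761/134217728 → NEW=0, ERR=14492172761/134217728
(2,4): OLD=619807633675/4294967296 → NEW=255, ERR=-475409026805/4294967296
(2,5): OLD=6990452263421/68719476736 → NEW=0, ERR=6990452263421/68719476736
(3,0): OLD=2645212289/16777216 → NEW=255, ERR=-1632977791/16777216
(3,1): OLD=15734332269/134217728 → NEW=0, ERR=15734332269/134217728
(3,2): OLD=240191033879/1073741824 → NEW=255, ERR=-33613131241/1073741824
(3,3): OLD=12153880090181/68719476736 → NEW=255, ERR=-5369586477499/68719476736
(3,4): OLD=41256946917285/549755813888 → NEW=0, ERR=41256946917285/549755813888
(3,5): OLD=1483930688991883/8796093022208 → NEW=255, ERR=-759073031671157/8796093022208
(4,0): OLD=288974046831/2147483648 → NEW=255, ERR=-258634283409/2147483648
(4,1): OLD=4225927146531/34359738368 → NEW=0, ERR=4225927146531/34359738368
(4,2): OLD=232768531604345/1099511627776 → NEW=255, ERR=-47606933478535/1099511627776
(4,3): OLD=1965988986914749/17592186044416 → NEW=0, ERR=1965988986914749/17592186044416
(4,4): OLD=57218178546921869/281474976710656 → NEW=255, ERR=-14557940514295411/281474976710656
(4,5): OLD=320183844929174459/4503599627370496 → NEW=0, ERR=320183844929174459/4503599627370496
(5,0): OLD=67853341083417/549755813888 → NEW=0, ERR=67853341083417/549755813888
Target (5,0): original=138, with diffused error = 67853341083417/549755813888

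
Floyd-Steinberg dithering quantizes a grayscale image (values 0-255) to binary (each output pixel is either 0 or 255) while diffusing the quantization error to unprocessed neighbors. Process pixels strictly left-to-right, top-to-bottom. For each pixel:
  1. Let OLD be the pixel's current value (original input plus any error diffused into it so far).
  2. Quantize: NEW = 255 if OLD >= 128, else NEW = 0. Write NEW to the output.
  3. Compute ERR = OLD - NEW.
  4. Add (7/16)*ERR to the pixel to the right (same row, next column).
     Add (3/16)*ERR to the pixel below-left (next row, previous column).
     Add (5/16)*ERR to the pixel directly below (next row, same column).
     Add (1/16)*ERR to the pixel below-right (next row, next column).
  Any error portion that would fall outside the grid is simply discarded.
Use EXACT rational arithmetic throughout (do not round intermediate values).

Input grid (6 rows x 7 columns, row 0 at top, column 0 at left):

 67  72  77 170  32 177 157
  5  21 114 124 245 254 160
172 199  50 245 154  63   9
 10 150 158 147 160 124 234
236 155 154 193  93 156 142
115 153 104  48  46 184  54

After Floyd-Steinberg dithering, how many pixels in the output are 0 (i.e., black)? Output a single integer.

Answer: 22

Derivation:
(0,0): OLD=67 → NEW=0, ERR=67
(0,1): OLD=1621/16 → NEW=0, ERR=1621/16
(0,2): OLD=31059/256 → NEW=0, ERR=31059/256
(0,3): OLD=913733/4096 → NEW=255, ERR=-130747/4096
(0,4): OLD=1181923/65536 → NEW=0, ERR=1181923/65536
(0,5): OLD=193871413/1048576 → NEW=255, ERR=-73515467/1048576
(0,6): OLD=2119414643/16777216 → NEW=0, ERR=2119414643/16777216
(1,0): OLD=11503/256 → NEW=0, ERR=11503/256
(1,1): OLD=203273/2048 → NEW=0, ERR=203273/2048
(1,2): OLD=12824381/65536 → NEW=255, ERR=-3887299/65536
(1,3): OLD=25962361/262144 → NEW=0, ERR=25962361/262144
(1,4): OLD=4677900235/16777216 → NEW=255, ERR=399710155/16777216
(1,5): OLD=35880077883/134217728 → NEW=255, ERR=1654557243/134217728
(1,6): OLD=430545890325/2147483648 → NEW=255, ERR=-117062439915/2147483648
(2,0): OLD=6706035/32768 → NEW=255, ERR=-1649805/32768
(2,1): OLD=209375905/1048576 → NEW=255, ERR=-58010975/1048576
(2,2): OLD=537424163/16777216 → NEW=0, ERR=537424163/16777216
(2,3): OLD=39020296651/134217728 → NEW=255, ERR=4794776011/134217728
(2,4): OLD=199260360315/1073741824 → NEW=255, ERR=-74543804805/1073741824
(2,5): OLD=953390409449/34359738368 → NEW=0, ERR=953390409449/34359738368
(2,6): OLD=2680106652143/549755813888 → NEW=0, ERR=2680106652143/549755813888
(3,0): OLD=-270229565/16777216 → NEW=0, ERR=-270229565/16777216
(3,1): OLD=17250202887/134217728 → NEW=255, ERR=-16975317753/134217728
(3,2): OLD=124465540933/1073741824 → NEW=0, ERR=124465540933/1073741824
(3,3): OLD=849813582259/4294967296 → NEW=255, ERR=-245403078221/4294967296
(3,4): OLD=66378982960067/549755813888 → NEW=0, ERR=66378982960067/549755813888
(3,5): OLD=800756770063225/4398046511104 → NEW=255, ERR=-320745090268295/4398046511104
(3,6): OLD=14450308744190503/70368744177664 → NEW=255, ERR=-3493721021113817/70368744177664
(4,0): OLD=445071005069/2147483648 → NEW=255, ERR=-102537325171/2147483648
(4,1): OLD=3962176611881/34359738368 → NEW=0, ERR=3962176611881/34359738368
(4,2): OLD=122076762949127/549755813888 → NEW=255, ERR=-18110969592313/549755813888
(4,3): OLD=838337250958205/4398046511104 → NEW=255, ERR=-283164609373315/4398046511104
(4,4): OLD=3001886119204519/35184372088832 → NEW=0, ERR=3001886119204519/35184372088832
(4,5): OLD=190022530670396135/1125899906842624 → NEW=255, ERR=-97081945574472985/1125899906842624
(4,6): OLD=1516862544527341953/18014398509481984 → NEW=0, ERR=1516862544527341953/18014398509481984
(5,0): OLD=66905462419083/549755813888 → NEW=0, ERR=66905462419083/549755813888
(5,1): OLD=1025266067130585/4398046511104 → NEW=255, ERR=-96235793200935/4398046511104
(5,2): OLD=2788962418289407/35184372088832 → NEW=0, ERR=2788962418289407/35184372088832
(5,3): OLD=21532153310510875/281474976710656 → NEW=0, ERR=21532153310510875/281474976710656
(5,4): OLD=1548128426480211209/18014398509481984 → NEW=0, ERR=1548128426480211209/18014398509481984
(5,5): OLD=31096142938966670073/144115188075855872 → NEW=255, ERR=-5653230020376577287/144115188075855872
(5,6): OLD=133190925102464568439/2305843009213693952 → NEW=0, ERR=133190925102464568439/2305843009213693952
Output grid:
  Row 0: ...#.#.  (5 black, running=5)
  Row 1: ..#.###  (3 black, running=8)
  Row 2: ##.##..  (3 black, running=11)
  Row 3: .#.#.##  (3 black, running=14)
  Row 4: #.##.#.  (3 black, running=17)
  Row 5: .#...#.  (5 black, running=22)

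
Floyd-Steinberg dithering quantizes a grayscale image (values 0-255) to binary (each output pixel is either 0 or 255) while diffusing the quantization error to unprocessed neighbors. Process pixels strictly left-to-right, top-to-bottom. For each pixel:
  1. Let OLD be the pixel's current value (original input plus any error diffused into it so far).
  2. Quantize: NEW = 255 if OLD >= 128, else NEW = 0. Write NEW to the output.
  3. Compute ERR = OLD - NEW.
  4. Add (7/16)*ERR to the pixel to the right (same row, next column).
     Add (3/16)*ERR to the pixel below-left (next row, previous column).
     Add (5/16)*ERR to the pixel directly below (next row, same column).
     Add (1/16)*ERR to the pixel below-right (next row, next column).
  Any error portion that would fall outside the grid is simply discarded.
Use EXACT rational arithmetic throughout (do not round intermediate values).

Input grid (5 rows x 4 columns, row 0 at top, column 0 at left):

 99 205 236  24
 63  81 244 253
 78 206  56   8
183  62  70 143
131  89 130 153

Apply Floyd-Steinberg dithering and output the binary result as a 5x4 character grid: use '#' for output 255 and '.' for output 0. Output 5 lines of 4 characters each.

(0,0): OLD=99 → NEW=0, ERR=99
(0,1): OLD=3973/16 → NEW=255, ERR=-107/16
(0,2): OLD=59667/256 → NEW=255, ERR=-5613/256
(0,3): OLD=59013/4096 → NEW=0, ERR=59013/4096
(1,0): OLD=23727/256 → NEW=0, ERR=23727/256
(1,1): OLD=248905/2048 → NEW=0, ERR=248905/2048
(1,2): OLD=19176061/65536 → NEW=255, ERR=2464381/65536
(1,3): OLD=285824507/1048576 → NEW=255, ERR=18437627/1048576
(2,0): OLD=4251699/32768 → NEW=255, ERR=-4104141/32768
(2,1): OLD=211840737/1048576 → NEW=255, ERR=-55546143/1048576
(2,2): OLD=116325477/2097152 → NEW=0, ERR=116325477/2097152
(2,3): OLD=1345950257/33554432 → NEW=0, ERR=1345950257/33554432
(3,0): OLD=2246929539/16777216 → NEW=255, ERR=-2031260541/16777216
(3,1): OLD=-1329025699/268435456 → NEW=0, ERR=-1329025699/268435456
(3,2): OLD=383875829667/4294967296 → NEW=0, ERR=383875829667/4294967296
(3,3): OLD=13613658722293/68719476736 → NEW=255, ERR=-3909807845387/68719476736
(4,0): OLD=396152795399/4294967296 → NEW=0, ERR=396152795399/4294967296
(4,1): OLD=4707202865941/34359738368 → NEW=255, ERR=-4054530417899/34359738368
(4,2): OLD=104813498018549/1099511627776 → NEW=0, ERR=104813498018549/1099511627776
(4,3): OLD=3210786535689283/17592186044416 → NEW=255, ERR=-1275220905636797/17592186044416
Row 0: .##.
Row 1: ..##
Row 2: ##..
Row 3: #..#
Row 4: .#.#

Answer: .##.
..##
##..
#..#
.#.#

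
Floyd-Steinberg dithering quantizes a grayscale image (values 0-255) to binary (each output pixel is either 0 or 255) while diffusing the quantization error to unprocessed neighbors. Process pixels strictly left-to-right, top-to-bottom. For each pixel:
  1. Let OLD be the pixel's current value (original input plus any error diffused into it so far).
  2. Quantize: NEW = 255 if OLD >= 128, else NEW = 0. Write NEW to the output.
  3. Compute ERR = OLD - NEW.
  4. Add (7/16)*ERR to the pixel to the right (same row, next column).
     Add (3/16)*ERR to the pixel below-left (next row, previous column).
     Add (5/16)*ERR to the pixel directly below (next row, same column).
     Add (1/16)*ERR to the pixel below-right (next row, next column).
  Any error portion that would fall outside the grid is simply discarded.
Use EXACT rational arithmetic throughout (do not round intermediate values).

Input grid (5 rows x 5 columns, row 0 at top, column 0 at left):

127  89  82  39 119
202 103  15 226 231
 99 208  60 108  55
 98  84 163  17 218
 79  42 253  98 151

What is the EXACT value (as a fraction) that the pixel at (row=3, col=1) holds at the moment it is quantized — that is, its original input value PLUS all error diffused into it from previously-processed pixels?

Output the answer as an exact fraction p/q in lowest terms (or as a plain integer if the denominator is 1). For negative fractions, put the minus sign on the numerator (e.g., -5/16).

(0,0): OLD=127 → NEW=0, ERR=127
(0,1): OLD=2313/16 → NEW=255, ERR=-1767/16
(0,2): OLD=8623/256 → NEW=0, ERR=8623/256
(0,3): OLD=220105/4096 → NEW=0, ERR=220105/4096
(0,4): OLD=9339519/65536 → NEW=255, ERR=-7372161/65536
(1,0): OLD=56571/256 → NEW=255, ERR=-8709/256
(1,1): OLD=138973/2048 → NEW=0, ERR=138973/2048
(1,2): OLD=3826465/65536 → NEW=0, ERR=3826465/65536
(1,3): OLD=65365709/262144 → NEW=255, ERR=-1481011/262144
(1,4): OLD=825160647/4194304 → NEW=255, ERR=-244386873/4194304
(2,0): OLD=3312591/32768 → NEW=0, ERR=3312591/32768
(2,1): OLD=295965653/1048576 → NEW=255, ERR=28578773/1048576
(2,2): OLD=1566183615/16777216 → NEW=0, ERR=1566183615/16777216
(2,3): OLD=37527323597/268435456 → NEW=255, ERR=-30923717683/268435456
(2,4): OLD=-59963177125/4294967296 → NEW=0, ERR=-59963177125/4294967296
(3,0): OLD=2259918047/16777216 → NEW=255, ERR=-2018272033/16777216
(3,1): OLD=8550786675/134217728 → NEW=0, ERR=8550786675/134217728
Target (3,1): original=84, with diffused error = 8550786675/134217728

Answer: 8550786675/134217728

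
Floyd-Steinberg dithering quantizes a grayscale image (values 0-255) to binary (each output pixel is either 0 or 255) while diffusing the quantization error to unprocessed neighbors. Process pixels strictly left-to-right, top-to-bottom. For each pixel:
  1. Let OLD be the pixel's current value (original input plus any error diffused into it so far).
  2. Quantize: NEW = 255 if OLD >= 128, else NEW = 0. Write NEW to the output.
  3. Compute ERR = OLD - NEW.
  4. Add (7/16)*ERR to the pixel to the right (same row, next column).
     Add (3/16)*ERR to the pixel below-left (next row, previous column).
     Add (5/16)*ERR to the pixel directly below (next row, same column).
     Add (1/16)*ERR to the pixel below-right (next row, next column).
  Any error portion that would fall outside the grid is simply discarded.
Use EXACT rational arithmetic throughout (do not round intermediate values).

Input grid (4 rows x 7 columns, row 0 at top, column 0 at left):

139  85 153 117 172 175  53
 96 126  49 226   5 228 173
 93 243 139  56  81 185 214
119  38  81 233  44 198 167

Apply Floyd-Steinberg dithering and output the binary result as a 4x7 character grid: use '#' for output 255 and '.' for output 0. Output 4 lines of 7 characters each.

Answer: #.#.##.
.#.#.##
.#...##
#.##.#.

Derivation:
(0,0): OLD=139 → NEW=255, ERR=-116
(0,1): OLD=137/4 → NEW=0, ERR=137/4
(0,2): OLD=10751/64 → NEW=255, ERR=-5569/64
(0,3): OLD=80825/1024 → NEW=0, ERR=80825/1024
(0,4): OLD=3383823/16384 → NEW=255, ERR=-794097/16384
(0,5): OLD=40316521/262144 → NEW=255, ERR=-26530199/262144
(0,6): OLD=36586719/4194304 → NEW=0, ERR=36586719/4194304
(1,0): OLD=4235/64 → NEW=0, ERR=4235/64
(1,1): OLD=72749/512 → NEW=255, ERR=-57811/512
(1,2): OLD=-174511/16384 → NEW=0, ERR=-174511/16384
(1,3): OLD=15170253/65536 → NEW=255, ERR=-1541427/65536
(1,4): OLD=-144615593/4194304 → NEW=0, ERR=-144615593/4194304
(1,5): OLD=6036283623/33554432 → NEW=255, ERR=-2520096537/33554432
(1,6): OLD=73305595305/536870912 → NEW=255, ERR=-63596487255/536870912
(2,0): OLD=757823/8192 → NEW=0, ERR=757823/8192
(2,1): OLD=65621381/262144 → NEW=255, ERR=-1225339/262144
(2,2): OLD=512373647/4194304 → NEW=0, ERR=512373647/4194304
(2,3): OLD=3186466839/33554432 → NEW=0, ERR=3186466839/33554432
(2,4): OLD=25828843895/268435456 → NEW=0, ERR=25828843895/268435456
(2,5): OLD=1539833733421/8589934592 → NEW=255, ERR=-650599587539/8589934592
(2,6): OLD=19124875236363/137438953472 → NEW=255, ERR=-15922057898997/137438953472
(3,0): OLD=616697839/4194304 → NEW=255, ERR=-452849681/4194304
(3,1): OLD=603644131/33554432 → NEW=0, ERR=603644131/33554432
(3,2): OLD=38804777897/268435456 → NEW=255, ERR=-29646263383/268435456
(3,3): OLD=257735163735/1073741824 → NEW=255, ERR=-16069001385/1073741824
(3,4): OLD=8144001646575/137438953472 → NEW=0, ERR=8144001646575/137438953472
(3,5): OLD=202912421749725/1099511627776 → NEW=255, ERR=-77463043333155/1099511627776
(3,6): OLD=1675494702920515/17592186044416 → NEW=0, ERR=1675494702920515/17592186044416
Row 0: #.#.##.
Row 1: .#.#.##
Row 2: .#...##
Row 3: #.##.#.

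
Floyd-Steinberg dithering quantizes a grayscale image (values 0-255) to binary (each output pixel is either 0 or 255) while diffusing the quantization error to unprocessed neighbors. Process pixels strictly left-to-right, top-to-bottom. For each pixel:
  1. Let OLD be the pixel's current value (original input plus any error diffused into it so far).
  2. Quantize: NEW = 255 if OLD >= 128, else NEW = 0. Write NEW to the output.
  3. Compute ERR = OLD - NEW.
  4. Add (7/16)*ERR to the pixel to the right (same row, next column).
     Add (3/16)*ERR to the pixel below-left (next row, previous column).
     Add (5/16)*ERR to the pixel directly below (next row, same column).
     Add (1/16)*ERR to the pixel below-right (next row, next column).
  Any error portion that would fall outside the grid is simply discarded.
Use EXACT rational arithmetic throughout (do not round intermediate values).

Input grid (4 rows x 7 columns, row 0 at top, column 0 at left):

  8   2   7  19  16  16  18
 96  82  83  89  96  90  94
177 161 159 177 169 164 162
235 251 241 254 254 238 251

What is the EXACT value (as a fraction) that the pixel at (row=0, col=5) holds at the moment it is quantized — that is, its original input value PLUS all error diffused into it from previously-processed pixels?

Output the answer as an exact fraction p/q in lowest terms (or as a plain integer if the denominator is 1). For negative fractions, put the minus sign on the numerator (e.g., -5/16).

(0,0): OLD=8 → NEW=0, ERR=8
(0,1): OLD=11/2 → NEW=0, ERR=11/2
(0,2): OLD=301/32 → NEW=0, ERR=301/32
(0,3): OLD=11835/512 → NEW=0, ERR=11835/512
(0,4): OLD=213917/8192 → NEW=0, ERR=213917/8192
(0,5): OLD=3594571/131072 → NEW=0, ERR=3594571/131072
Target (0,5): original=16, with diffused error = 3594571/131072

Answer: 3594571/131072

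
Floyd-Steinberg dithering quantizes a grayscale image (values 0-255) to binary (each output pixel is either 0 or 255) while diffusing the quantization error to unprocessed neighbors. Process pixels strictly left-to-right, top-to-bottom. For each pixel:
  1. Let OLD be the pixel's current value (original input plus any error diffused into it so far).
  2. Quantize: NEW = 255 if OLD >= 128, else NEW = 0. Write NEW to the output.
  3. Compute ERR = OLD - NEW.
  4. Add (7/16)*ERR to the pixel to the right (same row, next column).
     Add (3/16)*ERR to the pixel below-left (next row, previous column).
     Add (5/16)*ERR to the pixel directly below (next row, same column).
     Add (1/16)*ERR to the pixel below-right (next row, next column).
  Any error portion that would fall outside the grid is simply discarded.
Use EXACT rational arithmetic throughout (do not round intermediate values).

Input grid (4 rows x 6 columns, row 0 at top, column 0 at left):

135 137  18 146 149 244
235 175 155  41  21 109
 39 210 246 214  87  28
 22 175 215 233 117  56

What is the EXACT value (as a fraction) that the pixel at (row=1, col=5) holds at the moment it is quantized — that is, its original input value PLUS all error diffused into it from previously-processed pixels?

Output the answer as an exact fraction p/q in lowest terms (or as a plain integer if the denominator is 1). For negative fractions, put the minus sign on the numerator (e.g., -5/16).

Answer: 5039524977/33554432

Derivation:
(0,0): OLD=135 → NEW=255, ERR=-120
(0,1): OLD=169/2 → NEW=0, ERR=169/2
(0,2): OLD=1759/32 → NEW=0, ERR=1759/32
(0,3): OLD=87065/512 → NEW=255, ERR=-43495/512
(0,4): OLD=916143/8192 → NEW=0, ERR=916143/8192
(0,5): OLD=38394569/131072 → NEW=255, ERR=4971209/131072
(1,0): OLD=6827/32 → NEW=255, ERR=-1333/32
(1,1): OLD=47613/256 → NEW=255, ERR=-17667/256
(1,2): OLD=1075921/8192 → NEW=255, ERR=-1013039/8192
(1,3): OLD=-499547/32768 → NEW=0, ERR=-499547/32768
(1,4): OLD=107123223/2097152 → NEW=0, ERR=107123223/2097152
(1,5): OLD=5039524977/33554432 → NEW=255, ERR=-3516855183/33554432
Target (1,5): original=109, with diffused error = 5039524977/33554432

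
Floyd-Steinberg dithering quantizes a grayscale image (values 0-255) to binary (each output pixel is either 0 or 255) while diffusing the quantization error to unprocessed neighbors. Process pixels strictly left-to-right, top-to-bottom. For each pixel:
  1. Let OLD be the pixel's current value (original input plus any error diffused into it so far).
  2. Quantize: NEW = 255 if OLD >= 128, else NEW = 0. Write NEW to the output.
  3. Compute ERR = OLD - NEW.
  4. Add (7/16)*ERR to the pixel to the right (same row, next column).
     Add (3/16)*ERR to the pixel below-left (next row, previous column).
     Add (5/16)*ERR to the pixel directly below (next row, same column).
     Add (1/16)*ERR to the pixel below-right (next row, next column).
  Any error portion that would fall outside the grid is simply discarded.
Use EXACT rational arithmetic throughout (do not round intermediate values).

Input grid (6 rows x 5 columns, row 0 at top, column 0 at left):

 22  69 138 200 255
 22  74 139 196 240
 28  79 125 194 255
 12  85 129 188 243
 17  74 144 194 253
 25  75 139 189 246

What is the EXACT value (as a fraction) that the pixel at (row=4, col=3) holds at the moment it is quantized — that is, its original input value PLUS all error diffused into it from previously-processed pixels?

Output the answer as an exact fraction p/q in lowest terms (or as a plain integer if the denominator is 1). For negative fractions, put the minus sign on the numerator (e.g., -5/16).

Answer: 1052906033985581/8796093022208

Derivation:
(0,0): OLD=22 → NEW=0, ERR=22
(0,1): OLD=629/8 → NEW=0, ERR=629/8
(0,2): OLD=22067/128 → NEW=255, ERR=-10573/128
(0,3): OLD=335589/2048 → NEW=255, ERR=-186651/2048
(0,4): OLD=7049283/32768 → NEW=255, ERR=-1306557/32768
(1,0): OLD=5583/128 → NEW=0, ERR=5583/128
(1,1): OLD=106025/1024 → NEW=0, ERR=106025/1024
(1,2): OLD=4794333/32768 → NEW=255, ERR=-3561507/32768
(1,3): OLD=14067865/131072 → NEW=0, ERR=14067865/131072
(1,4): OLD=563714731/2097152 → NEW=255, ERR=28940971/2097152
(2,0): OLD=1000147/16384 → NEW=0, ERR=1000147/16384
(2,1): OLD=63129537/524288 → NEW=0, ERR=63129537/524288
(2,2): OLD=1428661379/8388608 → NEW=255, ERR=-710433661/8388608
(2,3): OLD=25002466265/134217728 → NEW=255, ERR=-9223054375/134217728
(2,4): OLD=506713554095/2147483648 → NEW=255, ERR=-40894776145/2147483648
(3,0): OLD=450075427/8388608 → NEW=0, ERR=450075427/8388608
(3,1): OLD=8995086055/67108864 → NEW=255, ERR=-8117674265/67108864
(3,2): OLD=95035256349/2147483648 → NEW=0, ERR=95035256349/2147483648
(3,3): OLD=760309738997/4294967296 → NEW=255, ERR=-334906921483/4294967296
(3,4): OLD=13650398895017/68719476736 → NEW=255, ERR=-3873067672663/68719476736
(4,0): OLD=11903605293/1073741824 → NEW=0, ERR=11903605293/1073741824
(4,1): OLD=1810768309293/34359738368 → NEW=0, ERR=1810768309293/34359738368
(4,2): OLD=87249020533571/549755813888 → NEW=255, ERR=-52938712007869/549755813888
(4,3): OLD=1052906033985581/8796093022208 → NEW=0, ERR=1052906033985581/8796093022208
Target (4,3): original=194, with diffused error = 1052906033985581/8796093022208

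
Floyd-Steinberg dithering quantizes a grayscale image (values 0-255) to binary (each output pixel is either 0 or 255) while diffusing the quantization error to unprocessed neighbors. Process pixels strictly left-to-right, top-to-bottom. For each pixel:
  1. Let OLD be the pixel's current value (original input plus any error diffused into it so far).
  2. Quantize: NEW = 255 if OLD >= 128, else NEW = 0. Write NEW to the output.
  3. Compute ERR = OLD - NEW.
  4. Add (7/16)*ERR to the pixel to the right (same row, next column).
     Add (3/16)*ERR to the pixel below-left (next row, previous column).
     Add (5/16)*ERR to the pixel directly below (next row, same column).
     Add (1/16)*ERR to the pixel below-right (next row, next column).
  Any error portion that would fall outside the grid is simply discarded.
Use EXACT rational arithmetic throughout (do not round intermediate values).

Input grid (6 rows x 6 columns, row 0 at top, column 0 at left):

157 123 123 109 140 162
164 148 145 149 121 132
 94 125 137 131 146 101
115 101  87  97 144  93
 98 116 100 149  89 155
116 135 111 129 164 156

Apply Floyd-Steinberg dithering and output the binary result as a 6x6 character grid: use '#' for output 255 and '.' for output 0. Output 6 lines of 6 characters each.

Answer: #.#.#.
#.#.##
.#.#..
.#..#.
.#.#.#
#.#.##

Derivation:
(0,0): OLD=157 → NEW=255, ERR=-98
(0,1): OLD=641/8 → NEW=0, ERR=641/8
(0,2): OLD=20231/128 → NEW=255, ERR=-12409/128
(0,3): OLD=136369/2048 → NEW=0, ERR=136369/2048
(0,4): OLD=5542103/32768 → NEW=255, ERR=-2813737/32768
(0,5): OLD=65238497/524288 → NEW=0, ERR=65238497/524288
(1,0): OLD=18995/128 → NEW=255, ERR=-13645/128
(1,1): OLD=104549/1024 → NEW=0, ERR=104549/1024
(1,2): OLD=5795529/32768 → NEW=255, ERR=-2560311/32768
(1,3): OLD=14872085/131072 → NEW=0, ERR=14872085/131072
(1,4): OLD=1436966943/8388608 → NEW=255, ERR=-702128097/8388608
(1,5): OLD=17300606505/134217728 → NEW=255, ERR=-16924914135/134217728
(2,0): OLD=1307943/16384 → NEW=0, ERR=1307943/16384
(2,1): OLD=89400989/524288 → NEW=255, ERR=-44292451/524288
(2,2): OLD=866361367/8388608 → NEW=0, ERR=866361367/8388608
(2,3): OLD=12822147615/67108864 → NEW=255, ERR=-4290612705/67108864
(2,4): OLD=161748059613/2147483648 → NEW=0, ERR=161748059613/2147483648
(2,5): OLD=3068832068827/34359738368 → NEW=0, ERR=3068832068827/34359738368
(3,0): OLD=1041083447/8388608 → NEW=0, ERR=1041083447/8388608
(3,1): OLD=10284464747/67108864 → NEW=255, ERR=-6828295573/67108864
(3,2): OLD=30865326257/536870912 → NEW=0, ERR=30865326257/536870912
(3,3): OLD=4217658412883/34359738368 → NEW=0, ERR=4217658412883/34359738368
(3,4): OLD=64318996680307/274877906944 → NEW=255, ERR=-5774869590413/274877906944
(3,5): OLD=512051272783325/4398046511104 → NEW=0, ERR=512051272783325/4398046511104
(4,0): OLD=126385149913/1073741824 → NEW=0, ERR=126385149913/1073741824
(4,1): OLD=2649747867653/17179869184 → NEW=255, ERR=-1731118774267/17179869184
(4,2): OLD=49773710856575/549755813888 → NEW=0, ERR=49773710856575/549755813888
(4,3): OLD=1993403385880347/8796093022208 → NEW=255, ERR=-249600334782693/8796093022208
(4,4): OLD=14006483176077259/140737488355328 → NEW=0, ERR=14006483176077259/140737488355328
(4,5): OLD=526045823768794797/2251799813685248 → NEW=255, ERR=-48163128720943443/2251799813685248
(5,0): OLD=36803292875743/274877906944 → NEW=255, ERR=-33290573394977/274877906944
(5,1): OLD=658455855910863/8796093022208 → NEW=0, ERR=658455855910863/8796093022208
(5,2): OLD=11288907625285333/70368744177664 → NEW=255, ERR=-6655122140018987/70368744177664
(5,3): OLD=232103958730030711/2251799813685248 → NEW=0, ERR=232103958730030711/2251799813685248
(5,4): OLD=1055697750554910839/4503599627370496 → NEW=255, ERR=-92720154424565641/4503599627370496
(5,5): OLD=10558519763369836387/72057594037927936 → NEW=255, ERR=-7816166716301787293/72057594037927936
Row 0: #.#.#.
Row 1: #.#.##
Row 2: .#.#..
Row 3: .#..#.
Row 4: .#.#.#
Row 5: #.#.##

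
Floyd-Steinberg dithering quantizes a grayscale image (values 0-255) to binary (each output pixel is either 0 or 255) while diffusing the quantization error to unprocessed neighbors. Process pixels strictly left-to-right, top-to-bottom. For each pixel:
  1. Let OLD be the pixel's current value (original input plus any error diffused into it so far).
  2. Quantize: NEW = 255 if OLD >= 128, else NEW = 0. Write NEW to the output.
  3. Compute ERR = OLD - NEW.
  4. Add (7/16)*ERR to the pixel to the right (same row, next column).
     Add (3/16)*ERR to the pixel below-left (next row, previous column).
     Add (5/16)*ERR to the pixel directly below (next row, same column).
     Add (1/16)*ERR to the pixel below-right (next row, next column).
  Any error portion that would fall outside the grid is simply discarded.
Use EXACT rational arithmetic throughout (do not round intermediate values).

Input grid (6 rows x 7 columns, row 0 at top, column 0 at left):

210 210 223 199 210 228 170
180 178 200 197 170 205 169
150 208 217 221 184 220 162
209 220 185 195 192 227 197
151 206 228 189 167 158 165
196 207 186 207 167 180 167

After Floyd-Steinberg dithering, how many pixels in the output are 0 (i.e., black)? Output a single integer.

(0,0): OLD=210 → NEW=255, ERR=-45
(0,1): OLD=3045/16 → NEW=255, ERR=-1035/16
(0,2): OLD=49843/256 → NEW=255, ERR=-15437/256
(0,3): OLD=707045/4096 → NEW=255, ERR=-337435/4096
(0,4): OLD=11400515/65536 → NEW=255, ERR=-5311165/65536
(0,5): OLD=201897173/1048576 → NEW=255, ERR=-65489707/1048576
(0,6): OLD=2393698771/16777216 → NEW=255, ERR=-1884491309/16777216
(1,0): OLD=39375/256 → NEW=255, ERR=-25905/256
(1,1): OLD=203561/2048 → NEW=0, ERR=203561/2048
(1,2): OLD=13444829/65536 → NEW=255, ERR=-3266851/65536
(1,3): OLD=34205337/262144 → NEW=255, ERR=-32641383/262144
(1,4): OLD=1230422315/16777216 → NEW=0, ERR=1230422315/16777216
(1,5): OLD=25694957979/134217728 → NEW=255, ERR=-8530562661/134217728
(1,6): OLD=219448463029/2147483648 → NEW=0, ERR=219448463029/2147483648
(2,0): OLD=4489683/32768 → NEW=255, ERR=-3866157/32768
(2,1): OLD=180115137/1048576 → NEW=255, ERR=-87271743/1048576
(2,2): OLD=2480932227/16777216 → NEW=255, ERR=-1797257853/16777216
(2,3): OLD=19576570667/134217728 → NEW=255, ERR=-14648949973/134217728
(2,4): OLD=149753578971/1073741824 → NEW=255, ERR=-124050586149/1073741824
(2,5): OLD=5955828667401/34359738368 → NEW=255, ERR=-2805904616439/34359738368
(2,6): OLD=84791162535887/549755813888 → NEW=255, ERR=-55396570005553/549755813888
(3,0): OLD=2626037795/16777216 → NEW=255, ERR=-1652152285/16777216
(3,1): OLD=16568874471/134217728 → NEW=0, ERR=16568874471/134217728
(3,2): OLD=193129324517/1073741824 → NEW=255, ERR=-80674840603/1073741824
(3,3): OLD=428054086675/4294967296 → NEW=0, ERR=428054086675/4294967296
(3,4): OLD=97508206294051/549755813888 → NEW=255, ERR=-42679526247389/549755813888
(3,5): OLD=621890226434713/4398046511104 → NEW=255, ERR=-499611633896807/4398046511104
(3,6): OLD=7790342574595847/70368744177664 → NEW=0, ERR=7790342574595847/70368744177664
(4,0): OLD=307890562861/2147483648 → NEW=255, ERR=-239717767379/2147483648
(4,1): OLD=6030067153737/34359738368 → NEW=255, ERR=-2731666130103/34359738368
(4,2): OLD=107829618104039/549755813888 → NEW=255, ERR=-32358114437401/549755813888
(4,3): OLD=770282649238301/4398046511104 → NEW=255, ERR=-351219211093219/4398046511104
(4,4): OLD=3262678616593287/35184372088832 → NEW=0, ERR=3262678616593287/35184372088832
(4,5): OLD=201508803565817799/1125899906842624 → NEW=255, ERR=-85595672679051321/1125899906842624
(4,6): OLD=2868532873001253281/18014398509481984 → NEW=255, ERR=-1725138746916652639/18014398509481984
(5,0): OLD=80379719741419/549755813888 → NEW=255, ERR=-59808012800021/549755813888
(5,1): OLD=512579891913721/4398046511104 → NEW=0, ERR=512579891913721/4398046511104
(5,2): OLD=6989505092506335/35184372088832 → NEW=255, ERR=-1982509790145825/35184372088832
(5,3): OLD=48160709954624123/281474976710656 → NEW=255, ERR=-23615409106593157/281474976710656
(5,4): OLD=2522502538676790825/18014398509481984 → NEW=255, ERR=-2071169081241115095/18014398509481984
(5,5): OLD=13515352767621003801/144115188075855872 → NEW=0, ERR=13515352767621003801/144115188075855872
(5,6): OLD=399721455932449241943/2305843009213693952 → NEW=255, ERR=-188268511417042715817/2305843009213693952
Output grid:
  Row 0: #######  (0 black, running=0)
  Row 1: #.##.#.  (3 black, running=3)
  Row 2: #######  (0 black, running=3)
  Row 3: #.#.##.  (3 black, running=6)
  Row 4: ####.##  (1 black, running=7)
  Row 5: #.###.#  (2 black, running=9)

Answer: 9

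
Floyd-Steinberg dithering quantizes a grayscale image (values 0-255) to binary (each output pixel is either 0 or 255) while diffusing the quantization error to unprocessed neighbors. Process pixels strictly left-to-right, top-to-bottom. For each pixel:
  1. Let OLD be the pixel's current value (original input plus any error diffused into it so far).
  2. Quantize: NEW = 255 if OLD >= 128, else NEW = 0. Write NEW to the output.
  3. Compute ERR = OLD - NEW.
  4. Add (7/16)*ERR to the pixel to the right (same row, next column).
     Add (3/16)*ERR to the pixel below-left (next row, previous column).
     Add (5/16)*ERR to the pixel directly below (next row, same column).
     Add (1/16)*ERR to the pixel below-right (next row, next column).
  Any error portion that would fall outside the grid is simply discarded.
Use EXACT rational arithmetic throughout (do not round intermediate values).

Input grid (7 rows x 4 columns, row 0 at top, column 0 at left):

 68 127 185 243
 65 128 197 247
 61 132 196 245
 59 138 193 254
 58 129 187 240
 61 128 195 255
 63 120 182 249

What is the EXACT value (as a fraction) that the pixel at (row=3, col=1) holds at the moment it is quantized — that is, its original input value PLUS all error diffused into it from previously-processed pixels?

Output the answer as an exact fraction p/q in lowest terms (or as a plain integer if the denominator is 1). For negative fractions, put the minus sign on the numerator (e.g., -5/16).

Answer: 9683063375/67108864

Derivation:
(0,0): OLD=68 → NEW=0, ERR=68
(0,1): OLD=627/4 → NEW=255, ERR=-393/4
(0,2): OLD=9089/64 → NEW=255, ERR=-7231/64
(0,3): OLD=198215/1024 → NEW=255, ERR=-62905/1024
(1,0): OLD=4341/64 → NEW=0, ERR=4341/64
(1,1): OLD=56339/512 → NEW=0, ERR=56339/512
(1,2): OLD=3148591/16384 → NEW=255, ERR=-1029329/16384
(1,3): OLD=50660729/262144 → NEW=255, ERR=-16185991/262144
(2,0): OLD=842369/8192 → NEW=0, ERR=842369/8192
(2,1): OLD=53433723/262144 → NEW=255, ERR=-13412997/262144
(2,2): OLD=78266735/524288 → NEW=255, ERR=-55426705/524288
(2,3): OLD=1472423587/8388608 → NEW=255, ERR=-666671453/8388608
(3,0): OLD=342003985/4194304 → NEW=0, ERR=342003985/4194304
(3,1): OLD=9683063375/67108864 → NEW=255, ERR=-7429696945/67108864
Target (3,1): original=138, with diffused error = 9683063375/67108864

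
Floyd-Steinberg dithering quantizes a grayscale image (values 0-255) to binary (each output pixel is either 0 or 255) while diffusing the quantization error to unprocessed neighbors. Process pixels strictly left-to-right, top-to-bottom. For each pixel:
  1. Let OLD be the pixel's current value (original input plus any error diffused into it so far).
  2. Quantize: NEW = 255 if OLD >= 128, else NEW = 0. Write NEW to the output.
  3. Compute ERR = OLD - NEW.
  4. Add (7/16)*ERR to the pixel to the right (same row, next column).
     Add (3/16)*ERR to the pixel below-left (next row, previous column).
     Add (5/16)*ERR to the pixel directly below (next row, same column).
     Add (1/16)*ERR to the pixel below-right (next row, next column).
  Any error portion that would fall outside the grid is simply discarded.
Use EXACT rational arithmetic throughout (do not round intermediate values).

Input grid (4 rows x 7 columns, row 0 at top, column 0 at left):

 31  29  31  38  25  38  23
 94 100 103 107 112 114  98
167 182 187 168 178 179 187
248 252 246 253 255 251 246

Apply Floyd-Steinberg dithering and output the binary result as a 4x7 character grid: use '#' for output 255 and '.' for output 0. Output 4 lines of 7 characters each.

Answer: .......
.#.#.#.
###.###
#######

Derivation:
(0,0): OLD=31 → NEW=0, ERR=31
(0,1): OLD=681/16 → NEW=0, ERR=681/16
(0,2): OLD=12703/256 → NEW=0, ERR=12703/256
(0,3): OLD=244569/4096 → NEW=0, ERR=244569/4096
(0,4): OLD=3350383/65536 → NEW=0, ERR=3350383/65536
(0,5): OLD=63298569/1048576 → NEW=0, ERR=63298569/1048576
(0,6): OLD=828965951/16777216 → NEW=0, ERR=828965951/16777216
(1,0): OLD=28587/256 → NEW=0, ERR=28587/256
(1,1): OLD=355117/2048 → NEW=255, ERR=-167123/2048
(1,2): OLD=6334769/65536 → NEW=0, ERR=6334769/65536
(1,3): OLD=47352413/262144 → NEW=255, ERR=-19494307/262144
(1,4): OLD=1853743607/16777216 → NEW=0, ERR=1853743607/16777216
(1,5): OLD=25993164327/134217728 → NEW=255, ERR=-8232356313/134217728
(1,6): OLD=194087758185/2147483648 → NEW=0, ERR=194087758185/2147483648
(2,0): OLD=6114367/32768 → NEW=255, ERR=-2241473/32768
(2,1): OLD=159043109/1048576 → NEW=255, ERR=-108343771/1048576
(2,2): OLD=2566215855/16777216 → NEW=255, ERR=-1711974225/16777216
(2,3): OLD=17029045239/134217728 → NEW=0, ERR=17029045239/134217728
(2,4): OLD=270463498087/1073741824 → NEW=255, ERR=-3340667033/1073741824
(2,5): OLD=6264577780621/34359738368 → NEW=255, ERR=-2497155503219/34359738368
(2,6): OLD=98743786113195/549755813888 → NEW=255, ERR=-41443946428245/549755813888
(3,0): OLD=3477082575/16777216 → NEW=255, ERR=-801107505/16777216
(3,1): OLD=23543461923/134217728 → NEW=255, ERR=-10682058717/134217728
(3,2): OLD=211123365209/1073741824 → NEW=255, ERR=-62680799911/1073741824
(3,3): OLD=1117328690559/4294967296 → NEW=255, ERR=22112030079/4294967296
(3,4): OLD=137759468572111/549755813888 → NEW=255, ERR=-2428263969329/549755813888
(3,5): OLD=932503399862877/4398046511104 → NEW=255, ERR=-188998460468643/4398046511104
(3,6): OLD=14010328082883011/70368744177664 → NEW=255, ERR=-3933701682421309/70368744177664
Row 0: .......
Row 1: .#.#.#.
Row 2: ###.###
Row 3: #######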